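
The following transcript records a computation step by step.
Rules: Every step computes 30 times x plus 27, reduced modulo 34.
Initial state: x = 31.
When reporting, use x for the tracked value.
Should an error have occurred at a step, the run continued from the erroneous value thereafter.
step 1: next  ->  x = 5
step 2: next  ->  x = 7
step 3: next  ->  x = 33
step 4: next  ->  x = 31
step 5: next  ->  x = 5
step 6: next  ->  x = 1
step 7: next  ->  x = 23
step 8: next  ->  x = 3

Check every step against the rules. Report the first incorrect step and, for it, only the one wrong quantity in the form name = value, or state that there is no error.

step 6, x = 7

step 1: x = (30*31 + 27) mod 34 = 5 -> agrees with the transcript
step 2: x = (30*5 + 27) mod 34 = 7 -> matches
step 3: x = (30*7 + 27) mod 34 = 33 -> checks out
step 4: x = (30*33 + 27) mod 34 = 31 -> matches
step 5: x = (30*31 + 27) mod 34 = 5 -> checks out
step 6: x = (30*5 + 27) mod 34 = 7 -> the entry is off here
The earliest wrong entry is at step 6: it should read x = 7.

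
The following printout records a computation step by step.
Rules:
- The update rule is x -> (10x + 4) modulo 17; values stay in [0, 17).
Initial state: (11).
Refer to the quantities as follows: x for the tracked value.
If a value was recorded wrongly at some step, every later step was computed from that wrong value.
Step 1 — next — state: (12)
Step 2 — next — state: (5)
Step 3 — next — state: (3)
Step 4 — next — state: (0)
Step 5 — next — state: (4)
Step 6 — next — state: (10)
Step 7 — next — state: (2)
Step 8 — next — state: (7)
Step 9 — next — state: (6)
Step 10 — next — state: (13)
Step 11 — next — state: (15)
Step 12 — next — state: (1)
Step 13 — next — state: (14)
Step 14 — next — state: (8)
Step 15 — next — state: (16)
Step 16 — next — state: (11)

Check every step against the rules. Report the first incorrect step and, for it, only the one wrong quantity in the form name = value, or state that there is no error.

no error

Recomputing the run from the initial state:
step 1: x = 12
step 2: x = 5
step 3: x = 3
step 4: x = 0
step 5: x = 4
step 6: x = 10
step 7: x = 2
step 8: x = 7
step 9: x = 6
step 10: x = 13
step 11: x = 15
step 12: x = 1
step 13: x = 14
step 14: x = 8
step 15: x = 16
step 16: x = 11
This matches the printout at every step.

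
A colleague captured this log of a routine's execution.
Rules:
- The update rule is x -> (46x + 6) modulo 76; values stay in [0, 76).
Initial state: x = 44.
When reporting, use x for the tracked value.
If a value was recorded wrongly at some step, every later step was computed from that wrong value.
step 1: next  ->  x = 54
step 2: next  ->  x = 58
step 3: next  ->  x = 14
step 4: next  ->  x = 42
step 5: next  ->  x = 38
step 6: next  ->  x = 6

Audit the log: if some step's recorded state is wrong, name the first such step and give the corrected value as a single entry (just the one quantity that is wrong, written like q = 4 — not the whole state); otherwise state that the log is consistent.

1. x = (46*44 + 6) mod 76 = 54 (verified)
2. x = (46*54 + 6) mod 76 = 58 (no discrepancy)
3. x = (46*58 + 6) mod 76 = 14 (exactly as logged)
4. x = (46*14 + 6) mod 76 = 42 (matches)
5. x = (46*42 + 6) mod 76 = 38 (verified)
6. x = (46*38 + 6) mod 76 = 6 (same as recorded)
Each recorded entry agrees with the recomputation.

no error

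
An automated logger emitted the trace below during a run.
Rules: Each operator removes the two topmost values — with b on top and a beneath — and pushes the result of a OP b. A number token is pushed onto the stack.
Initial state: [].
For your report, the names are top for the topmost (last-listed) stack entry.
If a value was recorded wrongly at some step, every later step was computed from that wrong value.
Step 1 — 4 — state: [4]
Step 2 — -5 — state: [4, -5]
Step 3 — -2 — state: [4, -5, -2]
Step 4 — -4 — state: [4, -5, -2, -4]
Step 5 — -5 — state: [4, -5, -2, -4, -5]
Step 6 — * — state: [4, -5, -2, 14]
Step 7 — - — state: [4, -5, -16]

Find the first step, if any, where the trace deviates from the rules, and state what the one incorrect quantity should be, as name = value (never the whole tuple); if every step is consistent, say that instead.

Recomputing the run from the initial state:
step 1: [4]
step 2: [4, -5]
step 3: [4, -5, -2]
step 4: [4, -5, -2, -4]
step 5: [4, -5, -2, -4, -5]
step 6: [4, -5, -2, 20]
step 7: [4, -5, -22]
The first disagreement with the trace is at step 6, where the value should be top = 20.

step 6, top = 20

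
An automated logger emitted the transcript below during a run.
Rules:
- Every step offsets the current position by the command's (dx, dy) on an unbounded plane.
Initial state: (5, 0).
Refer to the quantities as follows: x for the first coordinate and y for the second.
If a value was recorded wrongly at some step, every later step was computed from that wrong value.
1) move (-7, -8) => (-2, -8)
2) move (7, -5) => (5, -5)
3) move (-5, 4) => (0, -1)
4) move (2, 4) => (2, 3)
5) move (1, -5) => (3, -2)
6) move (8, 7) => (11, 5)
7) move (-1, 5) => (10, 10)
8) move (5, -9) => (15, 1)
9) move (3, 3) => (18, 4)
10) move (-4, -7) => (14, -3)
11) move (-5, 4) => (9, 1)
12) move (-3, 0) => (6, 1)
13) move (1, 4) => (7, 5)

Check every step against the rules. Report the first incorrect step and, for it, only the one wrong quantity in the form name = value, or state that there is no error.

step 2, y = -13

1. x = 5 + (-7) = -2, y = 0 + (-8) = -8 (agrees with the transcript)
2. x = -2 + (7) = 5, y = -8 + (-5) = -13 (a discrepancy with the transcript)
Step 2 is the first one off; corrected, y = -13.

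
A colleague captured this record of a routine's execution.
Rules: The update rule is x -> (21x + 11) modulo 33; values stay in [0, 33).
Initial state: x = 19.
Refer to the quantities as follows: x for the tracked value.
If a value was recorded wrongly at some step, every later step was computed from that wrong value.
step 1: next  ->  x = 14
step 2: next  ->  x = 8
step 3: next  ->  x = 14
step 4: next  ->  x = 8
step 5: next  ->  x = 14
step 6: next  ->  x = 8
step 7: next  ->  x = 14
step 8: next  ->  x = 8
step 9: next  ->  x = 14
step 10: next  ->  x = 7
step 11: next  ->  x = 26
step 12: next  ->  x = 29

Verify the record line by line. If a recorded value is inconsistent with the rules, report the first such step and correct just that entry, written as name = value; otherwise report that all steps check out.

Step 1: x = (21*19 + 11) mod 33 = 14 — in agreement.
Step 2: x = (21*14 + 11) mod 33 = 8 — exactly as logged.
Step 3: x = (21*8 + 11) mod 33 = 14 — checks out.
Step 4: x = (21*14 + 11) mod 33 = 8 — matches.
Step 5: x = (21*8 + 11) mod 33 = 14 — consistent with the record.
Step 6: x = (21*14 + 11) mod 33 = 8 — no discrepancy.
Step 7: x = (21*8 + 11) mod 33 = 14 — confirmed correct.
Step 8: x = (21*14 + 11) mod 33 = 8 — agrees with the record.
Step 9: x = (21*8 + 11) mod 33 = 14 — exactly as logged.
Step 10: x = (21*14 + 11) mod 33 = 8 — not what was recorded.
First incorrect step: 10; the correct value is x = 8.

step 10, x = 8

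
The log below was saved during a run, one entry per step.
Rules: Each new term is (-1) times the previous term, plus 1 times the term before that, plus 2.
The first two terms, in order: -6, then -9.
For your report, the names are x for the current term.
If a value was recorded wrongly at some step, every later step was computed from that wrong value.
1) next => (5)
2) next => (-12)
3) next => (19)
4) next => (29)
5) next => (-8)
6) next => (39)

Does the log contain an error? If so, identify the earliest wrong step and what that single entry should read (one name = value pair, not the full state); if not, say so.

step 4, x = -29

Recomputing the run from the initial state:
step 1: x = 5
step 2: x = -12
step 3: x = 19
step 4: x = -29
step 5: x = 50
step 6: x = -77
The first disagreement with the log is at step 4, where the value should be x = -29.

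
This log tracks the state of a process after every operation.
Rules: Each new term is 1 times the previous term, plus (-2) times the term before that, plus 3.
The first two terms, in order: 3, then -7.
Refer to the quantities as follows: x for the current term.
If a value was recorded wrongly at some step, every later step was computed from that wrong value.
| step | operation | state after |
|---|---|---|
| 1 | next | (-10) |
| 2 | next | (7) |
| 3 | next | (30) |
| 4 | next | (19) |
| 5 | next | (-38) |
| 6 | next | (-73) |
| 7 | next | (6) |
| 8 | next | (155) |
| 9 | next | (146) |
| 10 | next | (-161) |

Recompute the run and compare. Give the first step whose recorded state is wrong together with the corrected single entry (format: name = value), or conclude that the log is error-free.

Recomputing the run from the initial state:
step 1: x = -10
step 2: x = 7
step 3: x = 30
step 4: x = 19
step 5: x = -38
step 6: x = -73
step 7: x = 6
step 8: x = 155
step 9: x = 146
step 10: x = -161
This matches the log at every step.

no error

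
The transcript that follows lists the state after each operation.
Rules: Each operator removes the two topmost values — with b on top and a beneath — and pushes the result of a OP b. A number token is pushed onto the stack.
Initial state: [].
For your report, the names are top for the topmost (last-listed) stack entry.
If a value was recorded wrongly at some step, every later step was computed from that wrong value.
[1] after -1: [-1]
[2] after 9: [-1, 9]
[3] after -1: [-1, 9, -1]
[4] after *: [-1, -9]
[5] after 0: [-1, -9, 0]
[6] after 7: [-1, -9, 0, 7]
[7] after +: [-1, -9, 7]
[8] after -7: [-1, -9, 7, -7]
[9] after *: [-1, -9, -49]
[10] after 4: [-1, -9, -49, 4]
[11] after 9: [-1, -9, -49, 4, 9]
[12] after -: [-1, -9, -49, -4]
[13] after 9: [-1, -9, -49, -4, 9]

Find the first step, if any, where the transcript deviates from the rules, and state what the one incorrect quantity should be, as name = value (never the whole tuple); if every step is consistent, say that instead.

Recomputing the run from the initial state:
step 1: [-1]
step 2: [-1, 9]
step 3: [-1, 9, -1]
step 4: [-1, -9]
step 5: [-1, -9, 0]
step 6: [-1, -9, 0, 7]
step 7: [-1, -9, 7]
step 8: [-1, -9, 7, -7]
step 9: [-1, -9, -49]
step 10: [-1, -9, -49, 4]
step 11: [-1, -9, -49, 4, 9]
step 12: [-1, -9, -49, -5]
step 13: [-1, -9, -49, -5, 9]
The first disagreement with the transcript is at step 12, where the value should be top = -5.

step 12, top = -5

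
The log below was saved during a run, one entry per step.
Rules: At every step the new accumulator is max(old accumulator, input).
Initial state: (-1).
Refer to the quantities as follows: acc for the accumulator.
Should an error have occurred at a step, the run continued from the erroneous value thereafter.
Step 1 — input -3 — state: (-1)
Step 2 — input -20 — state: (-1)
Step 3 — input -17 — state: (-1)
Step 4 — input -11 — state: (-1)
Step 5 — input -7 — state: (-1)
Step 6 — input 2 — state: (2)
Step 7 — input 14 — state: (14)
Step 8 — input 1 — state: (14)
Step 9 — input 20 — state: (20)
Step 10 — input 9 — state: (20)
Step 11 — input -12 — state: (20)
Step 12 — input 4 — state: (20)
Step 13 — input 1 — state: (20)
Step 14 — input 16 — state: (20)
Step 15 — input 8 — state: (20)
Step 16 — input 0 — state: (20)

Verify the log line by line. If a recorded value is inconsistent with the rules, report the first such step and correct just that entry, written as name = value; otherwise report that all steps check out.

Step 1: acc = max(-1, -3) = -1 — in agreement.
Step 2: acc = max(-1, -20) = -1 — verified.
Step 3: acc = max(-1, -17) = -1 — verified.
Step 4: acc = max(-1, -11) = -1 — exactly as logged.
Step 5: acc = max(-1, -7) = -1 — no discrepancy.
Step 6: acc = max(-1, 2) = 2 — no discrepancy.
Step 7: acc = max(2, 14) = 14 — exactly as logged.
Step 8: acc = max(14, 1) = 14 — matches.
Step 9: acc = max(14, 20) = 20 — in agreement.
Step 10: acc = max(20, 9) = 20 — matches.
Step 11: acc = max(20, -12) = 20 — consistent with the log.
Step 12: acc = max(20, 4) = 20 — in agreement.
Step 13: acc = max(20, 1) = 20 — verified.
Step 14: acc = max(20, 16) = 20 — matches.
Step 15: acc = max(20, 8) = 20 — verified.
Step 16: acc = max(20, 0) = 20 — checks out.
The recomputation confirms every line.

no error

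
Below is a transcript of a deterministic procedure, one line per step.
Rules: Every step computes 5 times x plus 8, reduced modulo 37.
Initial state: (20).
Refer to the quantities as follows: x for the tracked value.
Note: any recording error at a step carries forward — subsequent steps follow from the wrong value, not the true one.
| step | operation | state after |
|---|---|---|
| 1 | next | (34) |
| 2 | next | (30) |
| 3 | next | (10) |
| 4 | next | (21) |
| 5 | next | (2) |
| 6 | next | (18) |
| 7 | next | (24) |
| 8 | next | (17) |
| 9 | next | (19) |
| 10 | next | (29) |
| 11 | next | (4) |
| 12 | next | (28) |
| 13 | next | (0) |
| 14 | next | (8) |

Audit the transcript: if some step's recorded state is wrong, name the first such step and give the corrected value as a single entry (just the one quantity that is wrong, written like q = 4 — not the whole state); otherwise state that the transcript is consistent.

Step 1: x = (5*20 + 8) mod 37 = 34 — in agreement.
Step 2: x = (5*34 + 8) mod 37 = 30 — checks out.
Step 3: x = (5*30 + 8) mod 37 = 10 — agrees with the transcript.
Step 4: x = (5*10 + 8) mod 37 = 21 — agrees with the transcript.
Step 5: x = (5*21 + 8) mod 37 = 2 — no discrepancy.
Step 6: x = (5*2 + 8) mod 37 = 18 — in agreement.
Step 7: x = (5*18 + 8) mod 37 = 24 — same as recorded.
Step 8: x = (5*24 + 8) mod 37 = 17 — confirmed correct.
Step 9: x = (5*17 + 8) mod 37 = 19 — exactly as logged.
Step 10: x = (5*19 + 8) mod 37 = 29 — in agreement.
Step 11: x = (5*29 + 8) mod 37 = 5 — not what was recorded.
The audit stops at step 11: the recorded entry is wrong and should be x = 5.

step 11, x = 5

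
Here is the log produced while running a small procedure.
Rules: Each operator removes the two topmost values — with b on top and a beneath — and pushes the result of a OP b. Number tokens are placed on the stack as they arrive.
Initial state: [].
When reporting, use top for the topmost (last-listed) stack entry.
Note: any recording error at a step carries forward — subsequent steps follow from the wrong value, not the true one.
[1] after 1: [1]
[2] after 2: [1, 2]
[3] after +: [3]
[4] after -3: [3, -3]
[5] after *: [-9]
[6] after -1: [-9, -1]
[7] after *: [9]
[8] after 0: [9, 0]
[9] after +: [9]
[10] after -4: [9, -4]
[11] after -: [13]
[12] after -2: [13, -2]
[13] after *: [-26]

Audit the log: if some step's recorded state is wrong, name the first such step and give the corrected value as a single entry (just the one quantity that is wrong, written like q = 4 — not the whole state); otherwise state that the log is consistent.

Recomputing the run from the initial state:
step 1: [1]
step 2: [1, 2]
step 3: [3]
step 4: [3, -3]
step 5: [-9]
step 6: [-9, -1]
step 7: [9]
step 8: [9, 0]
step 9: [9]
step 10: [9, -4]
step 11: [13]
step 12: [13, -2]
step 13: [-26]
This matches the log at every step.

no error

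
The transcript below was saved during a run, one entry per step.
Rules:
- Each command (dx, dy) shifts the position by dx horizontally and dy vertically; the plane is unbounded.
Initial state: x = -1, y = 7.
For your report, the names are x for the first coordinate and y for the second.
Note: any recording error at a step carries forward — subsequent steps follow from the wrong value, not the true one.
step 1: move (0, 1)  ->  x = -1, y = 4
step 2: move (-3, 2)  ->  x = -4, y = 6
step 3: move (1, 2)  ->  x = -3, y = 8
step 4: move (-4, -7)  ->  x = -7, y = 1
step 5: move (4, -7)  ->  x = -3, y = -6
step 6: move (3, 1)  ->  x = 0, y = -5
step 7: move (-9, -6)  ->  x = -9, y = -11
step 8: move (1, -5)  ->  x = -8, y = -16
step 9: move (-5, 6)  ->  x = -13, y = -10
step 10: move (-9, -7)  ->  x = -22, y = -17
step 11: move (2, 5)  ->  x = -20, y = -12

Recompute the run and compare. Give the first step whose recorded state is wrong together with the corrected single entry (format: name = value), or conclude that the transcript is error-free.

step 1, y = 8

step 1: x = -1 + (0) = -1, y = 7 + (1) = 8 -> first mismatch against the transcript
The earliest wrong entry is at step 1: it should read y = 8.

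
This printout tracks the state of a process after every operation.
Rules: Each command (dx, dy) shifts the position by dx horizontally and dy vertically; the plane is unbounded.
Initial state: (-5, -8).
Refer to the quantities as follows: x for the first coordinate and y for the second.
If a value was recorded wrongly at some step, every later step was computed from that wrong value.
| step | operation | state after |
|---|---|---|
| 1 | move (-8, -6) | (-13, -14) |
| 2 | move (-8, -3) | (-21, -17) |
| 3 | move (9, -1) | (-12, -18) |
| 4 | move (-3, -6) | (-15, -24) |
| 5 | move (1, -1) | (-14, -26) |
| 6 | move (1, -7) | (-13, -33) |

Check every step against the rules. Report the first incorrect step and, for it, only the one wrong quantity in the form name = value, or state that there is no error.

step 1: x = -5 + (-8) = -13, y = -8 + (-6) = -14 -> exactly as logged
step 2: x = -13 + (-8) = -21, y = -14 + (-3) = -17 -> consistent with the printout
step 3: x = -21 + (9) = -12, y = -17 + (-1) = -18 -> checks out
step 4: x = -12 + (-3) = -15, y = -18 + (-6) = -24 -> checks out
step 5: x = -15 + (1) = -14, y = -24 + (-1) = -25 -> first mismatch against the printout
First deviation found at step 5; the corrected entry is y = -25.

step 5, y = -25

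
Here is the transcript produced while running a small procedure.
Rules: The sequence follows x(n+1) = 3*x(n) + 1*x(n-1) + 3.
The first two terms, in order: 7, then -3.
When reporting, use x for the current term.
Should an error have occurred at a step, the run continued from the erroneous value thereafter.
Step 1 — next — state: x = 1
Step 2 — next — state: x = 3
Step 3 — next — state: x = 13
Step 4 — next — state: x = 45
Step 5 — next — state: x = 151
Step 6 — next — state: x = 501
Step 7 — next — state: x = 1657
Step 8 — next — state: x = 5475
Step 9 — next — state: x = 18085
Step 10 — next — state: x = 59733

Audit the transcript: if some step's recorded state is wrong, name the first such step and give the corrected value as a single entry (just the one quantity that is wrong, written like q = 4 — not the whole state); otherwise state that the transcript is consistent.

no error

Recomputing the run from the initial state:
step 1: x = 1
step 2: x = 3
step 3: x = 13
step 4: x = 45
step 5: x = 151
step 6: x = 501
step 7: x = 1657
step 8: x = 5475
step 9: x = 18085
step 10: x = 59733
This matches the transcript at every step.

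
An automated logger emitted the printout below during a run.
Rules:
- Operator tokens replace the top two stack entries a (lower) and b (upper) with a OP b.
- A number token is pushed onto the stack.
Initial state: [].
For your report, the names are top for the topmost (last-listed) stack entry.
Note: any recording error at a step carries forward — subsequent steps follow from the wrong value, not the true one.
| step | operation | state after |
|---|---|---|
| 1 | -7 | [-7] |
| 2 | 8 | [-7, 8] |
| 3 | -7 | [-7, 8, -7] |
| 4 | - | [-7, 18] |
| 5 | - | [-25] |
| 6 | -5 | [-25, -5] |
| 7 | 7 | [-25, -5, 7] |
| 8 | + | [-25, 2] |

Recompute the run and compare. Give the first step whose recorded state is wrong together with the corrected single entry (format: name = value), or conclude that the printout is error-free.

step 4, top = 15

Recomputing the run from the initial state:
step 1: [-7]
step 2: [-7, 8]
step 3: [-7, 8, -7]
step 4: [-7, 15]
step 5: [-22]
step 6: [-22, -5]
step 7: [-22, -5, 7]
step 8: [-22, 2]
The first disagreement with the printout is at step 4, where the value should be top = 15.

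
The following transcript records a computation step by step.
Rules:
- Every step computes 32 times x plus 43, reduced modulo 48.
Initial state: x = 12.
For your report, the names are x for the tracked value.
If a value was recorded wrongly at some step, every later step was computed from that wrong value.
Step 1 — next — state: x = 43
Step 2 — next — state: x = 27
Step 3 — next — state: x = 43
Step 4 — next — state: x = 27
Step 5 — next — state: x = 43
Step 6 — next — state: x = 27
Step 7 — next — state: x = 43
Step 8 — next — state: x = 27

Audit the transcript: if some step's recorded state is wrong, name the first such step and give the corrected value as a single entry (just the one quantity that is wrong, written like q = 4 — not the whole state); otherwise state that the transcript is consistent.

Recomputing the run from the initial state:
step 1: x = 43
step 2: x = 27
step 3: x = 43
step 4: x = 27
step 5: x = 43
step 6: x = 27
step 7: x = 43
step 8: x = 27
This matches the transcript at every step.

no error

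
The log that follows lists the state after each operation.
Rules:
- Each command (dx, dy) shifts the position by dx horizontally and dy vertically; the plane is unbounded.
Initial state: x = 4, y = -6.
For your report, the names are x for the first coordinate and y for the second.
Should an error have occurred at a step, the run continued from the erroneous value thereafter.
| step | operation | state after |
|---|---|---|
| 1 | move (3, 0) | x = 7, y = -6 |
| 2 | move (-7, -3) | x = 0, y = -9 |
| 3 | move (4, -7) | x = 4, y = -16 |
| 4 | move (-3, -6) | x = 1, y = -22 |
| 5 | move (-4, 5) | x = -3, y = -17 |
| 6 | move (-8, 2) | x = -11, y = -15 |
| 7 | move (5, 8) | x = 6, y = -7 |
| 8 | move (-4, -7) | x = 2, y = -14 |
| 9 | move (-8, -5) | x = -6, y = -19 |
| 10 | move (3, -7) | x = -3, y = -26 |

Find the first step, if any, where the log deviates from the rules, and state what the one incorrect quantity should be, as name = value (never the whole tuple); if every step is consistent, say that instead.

step 7, x = -6

Step 1: x = 4 + (3) = 7, y = -6 + (0) = -6 — verified.
Step 2: x = 7 + (-7) = 0, y = -6 + (-3) = -9 — matches.
Step 3: x = 0 + (4) = 4, y = -9 + (-7) = -16 — matches.
Step 4: x = 4 + (-3) = 1, y = -16 + (-6) = -22 — checks out.
Step 5: x = 1 + (-4) = -3, y = -22 + (5) = -17 — verified.
Step 6: x = -3 + (-8) = -11, y = -17 + (2) = -15 — consistent with the log.
Step 7: x = -11 + (5) = -6, y = -15 + (8) = -7 — first mismatch against the log.
First incorrect step: 7; the correct value is x = -6.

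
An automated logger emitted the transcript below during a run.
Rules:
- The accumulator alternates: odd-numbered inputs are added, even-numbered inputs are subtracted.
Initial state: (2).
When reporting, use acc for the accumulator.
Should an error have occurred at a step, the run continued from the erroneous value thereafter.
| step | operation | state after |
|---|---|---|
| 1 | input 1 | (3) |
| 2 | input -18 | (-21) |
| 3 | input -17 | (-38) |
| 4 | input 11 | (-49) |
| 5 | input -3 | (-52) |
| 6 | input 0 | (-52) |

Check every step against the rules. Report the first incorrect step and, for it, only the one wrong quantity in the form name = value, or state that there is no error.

step 2, acc = 21

step 1: acc = 2 + 1 = 3 -> same as recorded
step 2: acc = 3 - -18 = 21 -> a discrepancy with the transcript
The audit stops at step 2: the recorded entry is wrong and should be acc = 21.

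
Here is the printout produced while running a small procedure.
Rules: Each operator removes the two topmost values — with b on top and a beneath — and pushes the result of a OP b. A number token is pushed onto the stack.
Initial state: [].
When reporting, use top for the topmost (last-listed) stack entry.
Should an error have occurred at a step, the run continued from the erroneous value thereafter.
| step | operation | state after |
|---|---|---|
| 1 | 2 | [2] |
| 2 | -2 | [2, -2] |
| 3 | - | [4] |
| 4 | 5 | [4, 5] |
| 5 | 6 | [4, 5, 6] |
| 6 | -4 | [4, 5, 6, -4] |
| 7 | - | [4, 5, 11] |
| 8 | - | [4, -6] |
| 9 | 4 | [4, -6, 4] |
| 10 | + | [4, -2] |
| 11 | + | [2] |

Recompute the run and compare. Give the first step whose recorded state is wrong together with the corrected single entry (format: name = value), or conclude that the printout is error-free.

1. push 2: top = 2 (matches)
2. push -2: top = -2 (exactly as logged)
3. 2 - -2 = 4 (verified)
4. push 5: top = 5 (checks out)
5. push 6: top = 6 (exactly as logged)
6. push -4: top = -4 (verified)
7. 6 - -4 = 10 (a discrepancy with the printout)
The earliest wrong entry is at step 7: it should read top = 10.

step 7, top = 10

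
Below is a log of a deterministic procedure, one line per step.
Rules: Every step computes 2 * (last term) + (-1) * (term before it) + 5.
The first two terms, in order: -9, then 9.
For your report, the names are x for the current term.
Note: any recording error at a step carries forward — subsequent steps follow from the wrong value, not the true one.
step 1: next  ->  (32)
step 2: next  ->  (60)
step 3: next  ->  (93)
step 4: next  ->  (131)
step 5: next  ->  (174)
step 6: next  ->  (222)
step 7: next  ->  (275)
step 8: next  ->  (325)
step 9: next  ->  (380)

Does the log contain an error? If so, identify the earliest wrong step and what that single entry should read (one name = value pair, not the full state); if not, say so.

1. x = 2*(9) + (-1)*(-9) + (5) = 32 (verified)
2. x = 2*(32) + (-1)*(9) + (5) = 60 (matches)
3. x = 2*(60) + (-1)*(32) + (5) = 93 (no discrepancy)
4. x = 2*(93) + (-1)*(60) + (5) = 131 (agrees with the log)
5. x = 2*(131) + (-1)*(93) + (5) = 174 (matches)
6. x = 2*(174) + (-1)*(131) + (5) = 222 (matches)
7. x = 2*(222) + (-1)*(174) + (5) = 275 (agrees with the log)
8. x = 2*(275) + (-1)*(222) + (5) = 333 (the log disagrees here)
First incorrect step: 8; the correct value is x = 333.

step 8, x = 333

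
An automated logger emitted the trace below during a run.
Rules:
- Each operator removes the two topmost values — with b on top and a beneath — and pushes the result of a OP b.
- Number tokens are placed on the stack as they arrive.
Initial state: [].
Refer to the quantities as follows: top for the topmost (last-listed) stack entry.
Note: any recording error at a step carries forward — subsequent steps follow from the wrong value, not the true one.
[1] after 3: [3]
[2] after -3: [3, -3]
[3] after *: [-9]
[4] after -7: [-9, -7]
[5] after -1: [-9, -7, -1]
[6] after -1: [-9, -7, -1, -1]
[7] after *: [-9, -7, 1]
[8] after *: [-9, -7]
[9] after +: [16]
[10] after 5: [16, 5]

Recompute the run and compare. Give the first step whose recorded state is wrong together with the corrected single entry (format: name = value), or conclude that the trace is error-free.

step 9, top = -16

Step 1: push 3: top = 3 — matches.
Step 2: push -3: top = -3 — verified.
Step 3: 3 * -3 = -9 — no discrepancy.
Step 4: push -7: top = -7 — confirmed correct.
Step 5: push -1: top = -1 — consistent with the trace.
Step 6: push -1: top = -1 — agrees with the trace.
Step 7: -1 * -1 = 1 — matches.
Step 8: -7 * 1 = -7 — checks out.
Step 9: -9 + -7 = -16 — this is not what the trace shows.
First deviation found at step 9; the corrected entry is top = -16.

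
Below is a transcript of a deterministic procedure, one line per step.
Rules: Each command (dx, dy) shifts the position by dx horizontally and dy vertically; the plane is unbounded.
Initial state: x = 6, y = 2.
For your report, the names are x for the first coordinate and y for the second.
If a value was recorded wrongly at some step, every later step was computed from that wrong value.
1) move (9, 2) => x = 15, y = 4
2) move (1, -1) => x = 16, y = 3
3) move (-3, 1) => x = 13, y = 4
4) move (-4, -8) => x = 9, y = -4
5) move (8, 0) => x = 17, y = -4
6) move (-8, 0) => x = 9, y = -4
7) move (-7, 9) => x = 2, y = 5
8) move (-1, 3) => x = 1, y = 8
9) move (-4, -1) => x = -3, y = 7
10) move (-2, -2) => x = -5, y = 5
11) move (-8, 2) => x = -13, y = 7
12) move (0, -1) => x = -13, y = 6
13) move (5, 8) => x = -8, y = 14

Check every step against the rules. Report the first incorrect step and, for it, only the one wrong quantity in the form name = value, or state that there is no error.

no error

step 1: x = 6 + (9) = 15, y = 2 + (2) = 4 -> confirmed correct
step 2: x = 15 + (1) = 16, y = 4 + (-1) = 3 -> confirmed correct
step 3: x = 16 + (-3) = 13, y = 3 + (1) = 4 -> agrees with the transcript
step 4: x = 13 + (-4) = 9, y = 4 + (-8) = -4 -> verified
step 5: x = 9 + (8) = 17, y = -4 + (0) = -4 -> same as recorded
step 6: x = 17 + (-8) = 9, y = -4 + (0) = -4 -> confirmed correct
step 7: x = 9 + (-7) = 2, y = -4 + (9) = 5 -> verified
step 8: x = 2 + (-1) = 1, y = 5 + (3) = 8 -> same as recorded
step 9: x = 1 + (-4) = -3, y = 8 + (-1) = 7 -> consistent with the transcript
step 10: x = -3 + (-2) = -5, y = 7 + (-2) = 5 -> same as recorded
step 11: x = -5 + (-8) = -13, y = 5 + (2) = 7 -> no discrepancy
step 12: x = -13 + (0) = -13, y = 7 + (-1) = 6 -> verified
step 13: x = -13 + (5) = -8, y = 6 + (8) = 14 -> confirmed correct
All steps check out; nothing to correct.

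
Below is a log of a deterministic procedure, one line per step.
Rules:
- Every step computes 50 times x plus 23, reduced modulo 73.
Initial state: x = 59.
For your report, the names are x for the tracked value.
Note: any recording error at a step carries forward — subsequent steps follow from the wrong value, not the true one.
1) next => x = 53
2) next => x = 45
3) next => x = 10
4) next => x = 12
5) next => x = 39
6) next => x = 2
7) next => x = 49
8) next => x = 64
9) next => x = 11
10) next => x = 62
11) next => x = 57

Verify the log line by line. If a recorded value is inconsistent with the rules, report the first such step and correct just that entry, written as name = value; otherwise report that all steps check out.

step 7, x = 50

step 1: x = (50*59 + 23) mod 73 = 53 -> no discrepancy
step 2: x = (50*53 + 23) mod 73 = 45 -> confirmed correct
step 3: x = (50*45 + 23) mod 73 = 10 -> confirmed correct
step 4: x = (50*10 + 23) mod 73 = 12 -> in agreement
step 5: x = (50*12 + 23) mod 73 = 39 -> agrees with the log
step 6: x = (50*39 + 23) mod 73 = 2 -> matches
step 7: x = (50*2 + 23) mod 73 = 50 -> the log has a different value
First incorrect step: 7; the correct value is x = 50.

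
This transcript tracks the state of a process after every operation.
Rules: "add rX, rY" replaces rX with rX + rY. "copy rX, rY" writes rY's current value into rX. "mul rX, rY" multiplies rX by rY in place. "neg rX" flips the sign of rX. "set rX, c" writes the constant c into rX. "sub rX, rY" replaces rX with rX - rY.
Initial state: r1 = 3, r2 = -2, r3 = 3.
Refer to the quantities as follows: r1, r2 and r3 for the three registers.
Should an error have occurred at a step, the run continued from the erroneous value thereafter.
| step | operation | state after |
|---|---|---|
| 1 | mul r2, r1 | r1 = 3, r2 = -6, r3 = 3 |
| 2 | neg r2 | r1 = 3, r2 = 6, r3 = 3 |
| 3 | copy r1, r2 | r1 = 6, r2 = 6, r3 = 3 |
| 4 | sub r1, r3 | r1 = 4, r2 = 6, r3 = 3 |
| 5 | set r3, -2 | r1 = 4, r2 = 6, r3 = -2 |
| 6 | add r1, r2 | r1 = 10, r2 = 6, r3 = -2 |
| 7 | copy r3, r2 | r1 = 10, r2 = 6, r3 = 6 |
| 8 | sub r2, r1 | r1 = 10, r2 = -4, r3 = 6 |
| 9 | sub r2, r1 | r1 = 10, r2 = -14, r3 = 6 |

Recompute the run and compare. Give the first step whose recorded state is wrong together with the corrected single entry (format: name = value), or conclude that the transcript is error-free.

step 1: r2 = -2 * 3 = -6 -> exactly as logged
step 2: r2 = -(-6) = 6 -> checks out
step 3: r1 = 6 -> consistent with the transcript
step 4: r1 = 6 - 3 = 3 -> not what was recorded
Conclusion: step 4 carries the first error; the entry should be r1 = 3.

step 4, r1 = 3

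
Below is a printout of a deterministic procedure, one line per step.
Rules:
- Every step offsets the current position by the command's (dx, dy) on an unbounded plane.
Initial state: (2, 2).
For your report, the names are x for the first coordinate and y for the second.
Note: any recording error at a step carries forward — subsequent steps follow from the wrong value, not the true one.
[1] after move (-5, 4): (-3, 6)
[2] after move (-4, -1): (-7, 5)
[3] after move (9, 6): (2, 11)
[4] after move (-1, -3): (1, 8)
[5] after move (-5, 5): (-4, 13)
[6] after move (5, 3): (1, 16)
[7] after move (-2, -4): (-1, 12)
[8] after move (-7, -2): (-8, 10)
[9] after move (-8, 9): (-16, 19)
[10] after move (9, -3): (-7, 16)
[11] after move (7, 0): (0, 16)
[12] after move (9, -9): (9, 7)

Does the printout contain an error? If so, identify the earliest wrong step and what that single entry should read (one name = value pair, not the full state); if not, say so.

no error

Recomputing the run from the initial state:
step 1: x = -3, y = 6
step 2: x = -7, y = 5
step 3: x = 2, y = 11
step 4: x = 1, y = 8
step 5: x = -4, y = 13
step 6: x = 1, y = 16
step 7: x = -1, y = 12
step 8: x = -8, y = 10
step 9: x = -16, y = 19
step 10: x = -7, y = 16
step 11: x = 0, y = 16
step 12: x = 9, y = 7
This matches the printout at every step.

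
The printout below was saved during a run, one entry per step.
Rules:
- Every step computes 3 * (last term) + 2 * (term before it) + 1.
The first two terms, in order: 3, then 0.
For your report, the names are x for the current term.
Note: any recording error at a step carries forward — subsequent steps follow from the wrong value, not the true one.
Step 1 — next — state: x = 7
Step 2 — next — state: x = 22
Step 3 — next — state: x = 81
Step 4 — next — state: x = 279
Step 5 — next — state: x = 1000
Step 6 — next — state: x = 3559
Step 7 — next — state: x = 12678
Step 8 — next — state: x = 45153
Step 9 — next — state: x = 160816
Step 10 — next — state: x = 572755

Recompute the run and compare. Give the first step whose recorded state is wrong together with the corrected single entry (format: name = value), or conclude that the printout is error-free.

step 4, x = 288

Recomputing the run from the initial state:
step 1: x = 7
step 2: x = 22
step 3: x = 81
step 4: x = 288
step 5: x = 1027
step 6: x = 3658
step 7: x = 13029
step 8: x = 46404
step 9: x = 165271
step 10: x = 588622
The first disagreement with the printout is at step 4, where the value should be x = 288.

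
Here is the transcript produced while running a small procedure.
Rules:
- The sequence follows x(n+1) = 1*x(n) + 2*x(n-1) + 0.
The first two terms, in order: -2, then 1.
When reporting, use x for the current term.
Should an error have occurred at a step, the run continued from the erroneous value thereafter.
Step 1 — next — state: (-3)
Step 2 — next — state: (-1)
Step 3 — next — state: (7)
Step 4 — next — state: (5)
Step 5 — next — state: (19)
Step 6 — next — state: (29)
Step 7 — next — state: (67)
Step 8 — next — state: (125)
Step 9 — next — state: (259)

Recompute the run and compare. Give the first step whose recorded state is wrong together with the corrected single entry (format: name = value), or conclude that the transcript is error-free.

step 1: x = 1*(1) + (2)*(-2) + (0) = -3 -> consistent with the transcript
step 2: x = 1*(-3) + (2)*(1) + (0) = -1 -> confirmed correct
step 3: x = 1*(-1) + (2)*(-3) + (0) = -7 -> the transcript disagrees here
First deviation found at step 3; the corrected entry is x = -7.

step 3, x = -7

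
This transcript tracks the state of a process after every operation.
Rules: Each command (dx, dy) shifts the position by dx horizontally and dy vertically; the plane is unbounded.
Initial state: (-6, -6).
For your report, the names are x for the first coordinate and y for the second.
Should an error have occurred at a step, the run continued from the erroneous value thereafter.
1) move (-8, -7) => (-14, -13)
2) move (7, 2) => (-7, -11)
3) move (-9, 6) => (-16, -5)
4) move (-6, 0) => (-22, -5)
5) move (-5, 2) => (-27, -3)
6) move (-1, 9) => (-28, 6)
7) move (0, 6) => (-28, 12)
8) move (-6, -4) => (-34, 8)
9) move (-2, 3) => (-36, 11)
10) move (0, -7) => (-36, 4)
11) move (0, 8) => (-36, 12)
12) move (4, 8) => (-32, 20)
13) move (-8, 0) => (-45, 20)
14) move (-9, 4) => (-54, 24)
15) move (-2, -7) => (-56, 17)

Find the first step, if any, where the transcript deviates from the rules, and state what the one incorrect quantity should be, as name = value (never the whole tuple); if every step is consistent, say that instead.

1. x = -6 + (-8) = -14, y = -6 + (-7) = -13 (exactly as logged)
2. x = -14 + (7) = -7, y = -13 + (2) = -11 (exactly as logged)
3. x = -7 + (-9) = -16, y = -11 + (6) = -5 (exactly as logged)
4. x = -16 + (-6) = -22, y = -5 + (0) = -5 (agrees with the transcript)
5. x = -22 + (-5) = -27, y = -5 + (2) = -3 (same as recorded)
6. x = -27 + (-1) = -28, y = -3 + (9) = 6 (same as recorded)
7. x = -28 + (0) = -28, y = 6 + (6) = 12 (matches)
8. x = -28 + (-6) = -34, y = 12 + (-4) = 8 (matches)
9. x = -34 + (-2) = -36, y = 8 + (3) = 11 (confirmed correct)
10. x = -36 + (0) = -36, y = 11 + (-7) = 4 (in agreement)
11. x = -36 + (0) = -36, y = 4 + (8) = 12 (agrees with the transcript)
12. x = -36 + (4) = -32, y = 12 + (8) = 20 (verified)
13. x = -32 + (-8) = -40, y = 20 + (0) = 20 (the recorded entry deviates here)
Step 13 is the first one off; corrected, x = -40.

step 13, x = -40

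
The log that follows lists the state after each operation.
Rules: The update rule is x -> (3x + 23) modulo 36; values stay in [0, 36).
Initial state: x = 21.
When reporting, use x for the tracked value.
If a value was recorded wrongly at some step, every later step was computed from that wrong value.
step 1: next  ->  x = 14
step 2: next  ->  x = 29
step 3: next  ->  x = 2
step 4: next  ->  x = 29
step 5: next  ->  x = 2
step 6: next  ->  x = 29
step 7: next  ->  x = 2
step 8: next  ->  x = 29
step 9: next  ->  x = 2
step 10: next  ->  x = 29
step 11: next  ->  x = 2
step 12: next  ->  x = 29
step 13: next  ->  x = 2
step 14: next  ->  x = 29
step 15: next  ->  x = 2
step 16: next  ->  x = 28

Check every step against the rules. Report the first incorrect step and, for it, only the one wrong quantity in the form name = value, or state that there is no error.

step 16, x = 29

Step 1: x = (3*21 + 23) mod 36 = 14 — matches.
Step 2: x = (3*14 + 23) mod 36 = 29 — consistent with the log.
Step 3: x = (3*29 + 23) mod 36 = 2 — in agreement.
Step 4: x = (3*2 + 23) mod 36 = 29 — agrees with the log.
Step 5: x = (3*29 + 23) mod 36 = 2 — confirmed correct.
Step 6: x = (3*2 + 23) mod 36 = 29 — matches.
Step 7: x = (3*29 + 23) mod 36 = 2 — exactly as logged.
Step 8: x = (3*2 + 23) mod 36 = 29 — checks out.
Step 9: x = (3*29 + 23) mod 36 = 2 — checks out.
Step 10: x = (3*2 + 23) mod 36 = 29 — in agreement.
Step 11: x = (3*29 + 23) mod 36 = 2 — consistent with the log.
Step 12: x = (3*2 + 23) mod 36 = 29 — checks out.
Step 13: x = (3*29 + 23) mod 36 = 2 — in agreement.
Step 14: x = (3*2 + 23) mod 36 = 29 — exactly as logged.
Step 15: x = (3*29 + 23) mod 36 = 2 — no discrepancy.
Step 16: x = (3*2 + 23) mod 36 = 29 — this is not what the log shows.
That makes step 16 the first incorrect line — x = 29 is what it should show.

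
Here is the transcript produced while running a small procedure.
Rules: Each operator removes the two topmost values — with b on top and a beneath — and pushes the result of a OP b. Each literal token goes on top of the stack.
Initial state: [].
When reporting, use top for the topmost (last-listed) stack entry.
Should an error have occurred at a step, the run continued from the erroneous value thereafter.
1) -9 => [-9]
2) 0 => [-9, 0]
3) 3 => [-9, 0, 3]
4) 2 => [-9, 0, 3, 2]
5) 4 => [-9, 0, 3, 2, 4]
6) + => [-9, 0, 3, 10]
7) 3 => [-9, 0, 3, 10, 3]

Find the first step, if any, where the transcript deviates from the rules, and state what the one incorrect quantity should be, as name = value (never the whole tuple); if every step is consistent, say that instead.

Recomputing the run from the initial state:
step 1: [-9]
step 2: [-9, 0]
step 3: [-9, 0, 3]
step 4: [-9, 0, 3, 2]
step 5: [-9, 0, 3, 2, 4]
step 6: [-9, 0, 3, 6]
step 7: [-9, 0, 3, 6, 3]
The first disagreement with the transcript is at step 6, where the value should be top = 6.

step 6, top = 6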